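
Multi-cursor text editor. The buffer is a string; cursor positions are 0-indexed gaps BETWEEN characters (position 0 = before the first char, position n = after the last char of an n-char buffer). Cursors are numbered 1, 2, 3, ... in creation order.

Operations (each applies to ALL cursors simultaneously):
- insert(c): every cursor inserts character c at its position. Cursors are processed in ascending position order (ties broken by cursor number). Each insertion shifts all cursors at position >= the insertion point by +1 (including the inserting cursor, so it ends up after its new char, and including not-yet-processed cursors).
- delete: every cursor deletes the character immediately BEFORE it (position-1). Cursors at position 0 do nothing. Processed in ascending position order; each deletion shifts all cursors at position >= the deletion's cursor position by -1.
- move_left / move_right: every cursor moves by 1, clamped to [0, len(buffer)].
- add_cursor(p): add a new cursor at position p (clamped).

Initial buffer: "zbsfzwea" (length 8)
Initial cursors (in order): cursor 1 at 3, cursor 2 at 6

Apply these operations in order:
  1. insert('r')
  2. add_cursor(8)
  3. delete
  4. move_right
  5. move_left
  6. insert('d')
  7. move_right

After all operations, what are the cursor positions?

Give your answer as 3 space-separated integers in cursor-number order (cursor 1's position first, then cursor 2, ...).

Answer: 5 9 9

Derivation:
After op 1 (insert('r')): buffer="zbsrfzwrea" (len 10), cursors c1@4 c2@8, authorship ...1...2..
After op 2 (add_cursor(8)): buffer="zbsrfzwrea" (len 10), cursors c1@4 c2@8 c3@8, authorship ...1...2..
After op 3 (delete): buffer="zbsfzea" (len 7), cursors c1@3 c2@5 c3@5, authorship .......
After op 4 (move_right): buffer="zbsfzea" (len 7), cursors c1@4 c2@6 c3@6, authorship .......
After op 5 (move_left): buffer="zbsfzea" (len 7), cursors c1@3 c2@5 c3@5, authorship .......
After op 6 (insert('d')): buffer="zbsdfzddea" (len 10), cursors c1@4 c2@8 c3@8, authorship ...1..23..
After op 7 (move_right): buffer="zbsdfzddea" (len 10), cursors c1@5 c2@9 c3@9, authorship ...1..23..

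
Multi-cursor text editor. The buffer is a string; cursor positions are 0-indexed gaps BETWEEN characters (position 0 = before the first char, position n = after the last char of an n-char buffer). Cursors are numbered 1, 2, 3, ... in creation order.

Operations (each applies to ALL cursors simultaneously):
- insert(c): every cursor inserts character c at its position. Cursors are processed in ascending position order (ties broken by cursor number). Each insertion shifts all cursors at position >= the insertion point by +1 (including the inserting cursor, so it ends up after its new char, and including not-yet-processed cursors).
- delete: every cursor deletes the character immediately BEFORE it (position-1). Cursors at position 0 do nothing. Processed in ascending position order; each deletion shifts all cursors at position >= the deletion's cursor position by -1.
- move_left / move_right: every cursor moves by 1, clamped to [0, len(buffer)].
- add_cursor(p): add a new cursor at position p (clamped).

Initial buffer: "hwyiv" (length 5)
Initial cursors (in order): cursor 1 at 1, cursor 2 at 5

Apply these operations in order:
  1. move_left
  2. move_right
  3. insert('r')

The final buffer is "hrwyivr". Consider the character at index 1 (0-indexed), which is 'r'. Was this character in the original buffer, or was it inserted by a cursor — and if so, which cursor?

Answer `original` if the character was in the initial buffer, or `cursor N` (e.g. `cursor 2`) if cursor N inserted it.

After op 1 (move_left): buffer="hwyiv" (len 5), cursors c1@0 c2@4, authorship .....
After op 2 (move_right): buffer="hwyiv" (len 5), cursors c1@1 c2@5, authorship .....
After op 3 (insert('r')): buffer="hrwyivr" (len 7), cursors c1@2 c2@7, authorship .1....2
Authorship (.=original, N=cursor N): . 1 . . . . 2
Index 1: author = 1

Answer: cursor 1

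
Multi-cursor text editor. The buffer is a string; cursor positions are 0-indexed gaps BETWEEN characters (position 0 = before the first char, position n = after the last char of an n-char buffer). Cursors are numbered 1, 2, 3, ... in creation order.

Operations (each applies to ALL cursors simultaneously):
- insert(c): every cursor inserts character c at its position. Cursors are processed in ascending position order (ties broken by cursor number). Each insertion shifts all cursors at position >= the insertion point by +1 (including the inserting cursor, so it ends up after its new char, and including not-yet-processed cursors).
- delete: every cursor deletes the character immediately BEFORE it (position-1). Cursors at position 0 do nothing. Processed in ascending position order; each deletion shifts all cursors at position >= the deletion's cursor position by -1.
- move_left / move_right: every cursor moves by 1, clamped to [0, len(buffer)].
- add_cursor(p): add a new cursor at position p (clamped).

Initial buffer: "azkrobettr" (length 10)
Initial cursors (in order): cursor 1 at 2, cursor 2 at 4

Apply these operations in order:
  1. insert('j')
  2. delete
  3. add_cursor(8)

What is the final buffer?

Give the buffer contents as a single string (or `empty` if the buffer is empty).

Answer: azkrobettr

Derivation:
After op 1 (insert('j')): buffer="azjkrjobettr" (len 12), cursors c1@3 c2@6, authorship ..1..2......
After op 2 (delete): buffer="azkrobettr" (len 10), cursors c1@2 c2@4, authorship ..........
After op 3 (add_cursor(8)): buffer="azkrobettr" (len 10), cursors c1@2 c2@4 c3@8, authorship ..........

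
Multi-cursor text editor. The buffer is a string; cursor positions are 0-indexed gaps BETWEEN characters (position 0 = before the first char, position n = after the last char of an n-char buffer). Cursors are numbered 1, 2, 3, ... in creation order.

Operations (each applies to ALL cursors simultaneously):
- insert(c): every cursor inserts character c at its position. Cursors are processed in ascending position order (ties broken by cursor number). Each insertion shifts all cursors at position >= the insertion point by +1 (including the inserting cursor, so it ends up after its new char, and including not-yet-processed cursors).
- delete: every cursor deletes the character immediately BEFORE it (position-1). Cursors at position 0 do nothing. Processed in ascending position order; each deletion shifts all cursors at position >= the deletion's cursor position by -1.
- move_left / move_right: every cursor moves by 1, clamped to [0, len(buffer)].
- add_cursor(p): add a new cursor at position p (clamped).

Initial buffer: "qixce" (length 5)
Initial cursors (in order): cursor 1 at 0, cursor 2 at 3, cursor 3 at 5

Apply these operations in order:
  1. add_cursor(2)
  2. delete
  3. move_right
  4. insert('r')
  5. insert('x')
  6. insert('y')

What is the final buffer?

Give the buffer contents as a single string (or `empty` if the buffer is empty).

Answer: qrxycrrrxxxyyy

Derivation:
After op 1 (add_cursor(2)): buffer="qixce" (len 5), cursors c1@0 c4@2 c2@3 c3@5, authorship .....
After op 2 (delete): buffer="qc" (len 2), cursors c1@0 c2@1 c4@1 c3@2, authorship ..
After op 3 (move_right): buffer="qc" (len 2), cursors c1@1 c2@2 c3@2 c4@2, authorship ..
After op 4 (insert('r')): buffer="qrcrrr" (len 6), cursors c1@2 c2@6 c3@6 c4@6, authorship .1.234
After op 5 (insert('x')): buffer="qrxcrrrxxx" (len 10), cursors c1@3 c2@10 c3@10 c4@10, authorship .11.234234
After op 6 (insert('y')): buffer="qrxycrrrxxxyyy" (len 14), cursors c1@4 c2@14 c3@14 c4@14, authorship .111.234234234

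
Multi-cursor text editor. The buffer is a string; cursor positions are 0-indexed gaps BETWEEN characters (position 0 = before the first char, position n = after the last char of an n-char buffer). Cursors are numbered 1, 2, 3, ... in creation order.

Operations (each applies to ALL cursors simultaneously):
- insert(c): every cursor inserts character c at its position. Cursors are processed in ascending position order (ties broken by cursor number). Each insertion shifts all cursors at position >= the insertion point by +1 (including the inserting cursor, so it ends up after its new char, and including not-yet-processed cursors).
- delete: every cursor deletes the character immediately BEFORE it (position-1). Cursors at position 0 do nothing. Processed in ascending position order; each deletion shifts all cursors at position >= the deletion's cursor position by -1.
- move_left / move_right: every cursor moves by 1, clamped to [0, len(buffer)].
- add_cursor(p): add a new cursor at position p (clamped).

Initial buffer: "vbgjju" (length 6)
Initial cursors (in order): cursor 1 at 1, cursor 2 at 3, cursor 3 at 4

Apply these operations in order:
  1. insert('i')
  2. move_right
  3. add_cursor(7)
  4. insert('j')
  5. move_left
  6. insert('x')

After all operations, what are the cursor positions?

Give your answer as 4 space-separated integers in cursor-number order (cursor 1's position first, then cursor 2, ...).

Answer: 4 9 15 12

Derivation:
After op 1 (insert('i')): buffer="vibgijiju" (len 9), cursors c1@2 c2@5 c3@7, authorship .1..2.3..
After op 2 (move_right): buffer="vibgijiju" (len 9), cursors c1@3 c2@6 c3@8, authorship .1..2.3..
After op 3 (add_cursor(7)): buffer="vibgijiju" (len 9), cursors c1@3 c2@6 c4@7 c3@8, authorship .1..2.3..
After op 4 (insert('j')): buffer="vibjgijjijjju" (len 13), cursors c1@4 c2@8 c4@10 c3@12, authorship .1.1.2.234.3.
After op 5 (move_left): buffer="vibjgijjijjju" (len 13), cursors c1@3 c2@7 c4@9 c3@11, authorship .1.1.2.234.3.
After op 6 (insert('x')): buffer="vibxjgijxjixjjxju" (len 17), cursors c1@4 c2@9 c4@12 c3@15, authorship .1.11.2.22344.33.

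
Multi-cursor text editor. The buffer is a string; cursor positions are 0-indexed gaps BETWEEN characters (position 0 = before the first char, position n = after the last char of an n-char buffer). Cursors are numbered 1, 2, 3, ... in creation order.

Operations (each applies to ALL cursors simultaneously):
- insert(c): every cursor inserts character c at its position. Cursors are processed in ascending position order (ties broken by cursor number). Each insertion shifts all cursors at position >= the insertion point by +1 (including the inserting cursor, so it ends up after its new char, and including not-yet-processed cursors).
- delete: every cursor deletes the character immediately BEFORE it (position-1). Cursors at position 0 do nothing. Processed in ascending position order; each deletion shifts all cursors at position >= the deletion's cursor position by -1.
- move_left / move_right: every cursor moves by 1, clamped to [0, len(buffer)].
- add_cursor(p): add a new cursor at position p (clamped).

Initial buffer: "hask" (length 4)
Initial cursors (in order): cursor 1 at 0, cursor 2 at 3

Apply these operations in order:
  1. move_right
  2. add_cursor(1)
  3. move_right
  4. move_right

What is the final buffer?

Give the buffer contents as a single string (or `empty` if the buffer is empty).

Answer: hask

Derivation:
After op 1 (move_right): buffer="hask" (len 4), cursors c1@1 c2@4, authorship ....
After op 2 (add_cursor(1)): buffer="hask" (len 4), cursors c1@1 c3@1 c2@4, authorship ....
After op 3 (move_right): buffer="hask" (len 4), cursors c1@2 c3@2 c2@4, authorship ....
After op 4 (move_right): buffer="hask" (len 4), cursors c1@3 c3@3 c2@4, authorship ....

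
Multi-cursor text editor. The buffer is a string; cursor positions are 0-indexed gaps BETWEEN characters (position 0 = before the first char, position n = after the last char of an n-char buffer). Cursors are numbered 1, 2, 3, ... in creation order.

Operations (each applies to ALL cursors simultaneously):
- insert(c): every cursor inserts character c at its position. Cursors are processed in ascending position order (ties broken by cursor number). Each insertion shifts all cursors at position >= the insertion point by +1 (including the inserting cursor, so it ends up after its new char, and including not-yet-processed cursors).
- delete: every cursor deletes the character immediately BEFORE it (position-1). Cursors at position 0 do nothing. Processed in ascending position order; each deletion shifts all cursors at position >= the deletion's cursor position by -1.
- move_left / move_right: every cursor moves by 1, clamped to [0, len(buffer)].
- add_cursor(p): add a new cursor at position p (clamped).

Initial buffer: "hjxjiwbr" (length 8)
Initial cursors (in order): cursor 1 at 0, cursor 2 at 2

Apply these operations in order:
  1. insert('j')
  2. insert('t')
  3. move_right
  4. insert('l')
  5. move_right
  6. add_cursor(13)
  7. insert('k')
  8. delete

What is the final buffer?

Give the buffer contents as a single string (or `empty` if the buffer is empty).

After op 1 (insert('j')): buffer="jhjjxjiwbr" (len 10), cursors c1@1 c2@4, authorship 1..2......
After op 2 (insert('t')): buffer="jthjjtxjiwbr" (len 12), cursors c1@2 c2@6, authorship 11..22......
After op 3 (move_right): buffer="jthjjtxjiwbr" (len 12), cursors c1@3 c2@7, authorship 11..22......
After op 4 (insert('l')): buffer="jthljjtxljiwbr" (len 14), cursors c1@4 c2@9, authorship 11.1.22.2.....
After op 5 (move_right): buffer="jthljjtxljiwbr" (len 14), cursors c1@5 c2@10, authorship 11.1.22.2.....
After op 6 (add_cursor(13)): buffer="jthljjtxljiwbr" (len 14), cursors c1@5 c2@10 c3@13, authorship 11.1.22.2.....
After op 7 (insert('k')): buffer="jthljkjtxljkiwbkr" (len 17), cursors c1@6 c2@12 c3@16, authorship 11.1.122.2.2...3.
After op 8 (delete): buffer="jthljjtxljiwbr" (len 14), cursors c1@5 c2@10 c3@13, authorship 11.1.22.2.....

Answer: jthljjtxljiwbr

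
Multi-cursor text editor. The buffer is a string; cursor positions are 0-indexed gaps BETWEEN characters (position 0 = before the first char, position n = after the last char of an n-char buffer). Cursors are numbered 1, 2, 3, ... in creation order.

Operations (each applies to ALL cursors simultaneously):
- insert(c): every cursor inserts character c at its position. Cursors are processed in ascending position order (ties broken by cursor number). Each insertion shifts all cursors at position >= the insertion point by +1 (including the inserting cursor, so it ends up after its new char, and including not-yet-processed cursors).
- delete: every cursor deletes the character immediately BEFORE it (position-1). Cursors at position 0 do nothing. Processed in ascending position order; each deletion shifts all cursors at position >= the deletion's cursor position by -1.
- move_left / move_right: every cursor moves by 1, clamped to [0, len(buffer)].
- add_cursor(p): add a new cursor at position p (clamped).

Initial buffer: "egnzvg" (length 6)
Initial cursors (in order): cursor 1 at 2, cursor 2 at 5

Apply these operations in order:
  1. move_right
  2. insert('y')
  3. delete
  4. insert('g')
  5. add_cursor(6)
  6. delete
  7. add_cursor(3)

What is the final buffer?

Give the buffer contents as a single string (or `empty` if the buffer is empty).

Answer: egnzg

Derivation:
After op 1 (move_right): buffer="egnzvg" (len 6), cursors c1@3 c2@6, authorship ......
After op 2 (insert('y')): buffer="egnyzvgy" (len 8), cursors c1@4 c2@8, authorship ...1...2
After op 3 (delete): buffer="egnzvg" (len 6), cursors c1@3 c2@6, authorship ......
After op 4 (insert('g')): buffer="egngzvgg" (len 8), cursors c1@4 c2@8, authorship ...1...2
After op 5 (add_cursor(6)): buffer="egngzvgg" (len 8), cursors c1@4 c3@6 c2@8, authorship ...1...2
After op 6 (delete): buffer="egnzg" (len 5), cursors c1@3 c3@4 c2@5, authorship .....
After op 7 (add_cursor(3)): buffer="egnzg" (len 5), cursors c1@3 c4@3 c3@4 c2@5, authorship .....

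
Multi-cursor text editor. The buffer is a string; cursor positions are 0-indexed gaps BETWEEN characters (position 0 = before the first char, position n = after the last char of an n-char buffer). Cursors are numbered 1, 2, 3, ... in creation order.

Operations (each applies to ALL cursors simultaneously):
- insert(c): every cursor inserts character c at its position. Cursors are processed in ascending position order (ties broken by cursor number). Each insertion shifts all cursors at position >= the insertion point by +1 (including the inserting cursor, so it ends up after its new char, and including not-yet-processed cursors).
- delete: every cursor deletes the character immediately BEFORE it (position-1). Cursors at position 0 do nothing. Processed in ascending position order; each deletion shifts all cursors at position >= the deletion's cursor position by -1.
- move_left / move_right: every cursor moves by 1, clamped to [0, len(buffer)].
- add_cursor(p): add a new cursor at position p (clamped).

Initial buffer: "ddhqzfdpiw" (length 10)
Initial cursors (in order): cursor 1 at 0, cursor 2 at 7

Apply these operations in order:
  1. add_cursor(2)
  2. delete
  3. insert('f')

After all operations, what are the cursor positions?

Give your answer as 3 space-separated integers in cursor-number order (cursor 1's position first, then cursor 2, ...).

Answer: 1 8 3

Derivation:
After op 1 (add_cursor(2)): buffer="ddhqzfdpiw" (len 10), cursors c1@0 c3@2 c2@7, authorship ..........
After op 2 (delete): buffer="dhqzfpiw" (len 8), cursors c1@0 c3@1 c2@5, authorship ........
After op 3 (insert('f')): buffer="fdfhqzffpiw" (len 11), cursors c1@1 c3@3 c2@8, authorship 1.3....2...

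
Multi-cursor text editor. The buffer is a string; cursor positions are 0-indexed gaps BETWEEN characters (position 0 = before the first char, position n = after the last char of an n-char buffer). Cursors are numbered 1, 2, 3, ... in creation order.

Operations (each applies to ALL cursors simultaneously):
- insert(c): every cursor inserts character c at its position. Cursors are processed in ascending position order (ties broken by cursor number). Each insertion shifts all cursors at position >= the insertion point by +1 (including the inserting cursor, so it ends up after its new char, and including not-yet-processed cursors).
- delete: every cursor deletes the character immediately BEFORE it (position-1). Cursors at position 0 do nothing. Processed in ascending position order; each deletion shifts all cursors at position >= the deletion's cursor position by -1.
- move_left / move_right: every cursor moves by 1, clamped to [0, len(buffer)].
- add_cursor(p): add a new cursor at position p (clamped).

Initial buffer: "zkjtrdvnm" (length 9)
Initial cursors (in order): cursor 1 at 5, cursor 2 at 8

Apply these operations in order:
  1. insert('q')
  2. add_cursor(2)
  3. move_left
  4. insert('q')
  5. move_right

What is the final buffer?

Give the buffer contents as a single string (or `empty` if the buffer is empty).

After op 1 (insert('q')): buffer="zkjtrqdvnqm" (len 11), cursors c1@6 c2@10, authorship .....1...2.
After op 2 (add_cursor(2)): buffer="zkjtrqdvnqm" (len 11), cursors c3@2 c1@6 c2@10, authorship .....1...2.
After op 3 (move_left): buffer="zkjtrqdvnqm" (len 11), cursors c3@1 c1@5 c2@9, authorship .....1...2.
After op 4 (insert('q')): buffer="zqkjtrqqdvnqqm" (len 14), cursors c3@2 c1@7 c2@12, authorship .3....11...22.
After op 5 (move_right): buffer="zqkjtrqqdvnqqm" (len 14), cursors c3@3 c1@8 c2@13, authorship .3....11...22.

Answer: zqkjtrqqdvnqqm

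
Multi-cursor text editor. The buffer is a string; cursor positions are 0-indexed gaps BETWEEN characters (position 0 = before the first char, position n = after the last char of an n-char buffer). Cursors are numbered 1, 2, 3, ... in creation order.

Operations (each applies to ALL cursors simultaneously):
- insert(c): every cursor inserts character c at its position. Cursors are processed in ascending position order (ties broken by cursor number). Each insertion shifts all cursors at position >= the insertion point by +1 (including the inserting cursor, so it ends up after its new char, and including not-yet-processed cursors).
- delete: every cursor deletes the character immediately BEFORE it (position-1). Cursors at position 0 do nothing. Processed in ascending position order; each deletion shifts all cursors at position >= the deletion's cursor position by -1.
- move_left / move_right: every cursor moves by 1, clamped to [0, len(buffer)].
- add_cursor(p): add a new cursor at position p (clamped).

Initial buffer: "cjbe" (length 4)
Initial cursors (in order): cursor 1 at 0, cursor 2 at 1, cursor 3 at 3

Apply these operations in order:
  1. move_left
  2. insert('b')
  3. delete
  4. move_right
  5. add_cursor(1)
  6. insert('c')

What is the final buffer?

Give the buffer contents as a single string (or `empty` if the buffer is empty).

Answer: ccccjbce

Derivation:
After op 1 (move_left): buffer="cjbe" (len 4), cursors c1@0 c2@0 c3@2, authorship ....
After op 2 (insert('b')): buffer="bbcjbbe" (len 7), cursors c1@2 c2@2 c3@5, authorship 12..3..
After op 3 (delete): buffer="cjbe" (len 4), cursors c1@0 c2@0 c3@2, authorship ....
After op 4 (move_right): buffer="cjbe" (len 4), cursors c1@1 c2@1 c3@3, authorship ....
After op 5 (add_cursor(1)): buffer="cjbe" (len 4), cursors c1@1 c2@1 c4@1 c3@3, authorship ....
After op 6 (insert('c')): buffer="ccccjbce" (len 8), cursors c1@4 c2@4 c4@4 c3@7, authorship .124..3.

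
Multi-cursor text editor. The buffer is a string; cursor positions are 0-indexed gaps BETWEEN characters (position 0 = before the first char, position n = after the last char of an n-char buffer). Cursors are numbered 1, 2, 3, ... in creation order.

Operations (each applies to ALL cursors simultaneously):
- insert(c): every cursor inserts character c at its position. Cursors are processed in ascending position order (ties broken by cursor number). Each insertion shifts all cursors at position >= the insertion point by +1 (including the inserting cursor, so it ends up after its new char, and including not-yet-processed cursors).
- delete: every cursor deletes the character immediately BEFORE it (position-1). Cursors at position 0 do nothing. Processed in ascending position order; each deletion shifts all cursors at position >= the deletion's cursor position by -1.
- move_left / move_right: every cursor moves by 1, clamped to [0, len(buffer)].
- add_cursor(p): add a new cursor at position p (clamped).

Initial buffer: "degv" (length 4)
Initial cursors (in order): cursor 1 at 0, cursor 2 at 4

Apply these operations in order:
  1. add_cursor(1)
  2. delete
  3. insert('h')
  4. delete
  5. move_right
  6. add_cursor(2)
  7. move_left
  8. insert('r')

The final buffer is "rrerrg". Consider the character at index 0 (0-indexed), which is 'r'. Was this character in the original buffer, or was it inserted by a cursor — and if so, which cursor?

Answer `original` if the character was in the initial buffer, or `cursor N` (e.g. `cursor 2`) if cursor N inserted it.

After op 1 (add_cursor(1)): buffer="degv" (len 4), cursors c1@0 c3@1 c2@4, authorship ....
After op 2 (delete): buffer="eg" (len 2), cursors c1@0 c3@0 c2@2, authorship ..
After op 3 (insert('h')): buffer="hhegh" (len 5), cursors c1@2 c3@2 c2@5, authorship 13..2
After op 4 (delete): buffer="eg" (len 2), cursors c1@0 c3@0 c2@2, authorship ..
After op 5 (move_right): buffer="eg" (len 2), cursors c1@1 c3@1 c2@2, authorship ..
After op 6 (add_cursor(2)): buffer="eg" (len 2), cursors c1@1 c3@1 c2@2 c4@2, authorship ..
After op 7 (move_left): buffer="eg" (len 2), cursors c1@0 c3@0 c2@1 c4@1, authorship ..
After op 8 (insert('r')): buffer="rrerrg" (len 6), cursors c1@2 c3@2 c2@5 c4@5, authorship 13.24.
Authorship (.=original, N=cursor N): 1 3 . 2 4 .
Index 0: author = 1

Answer: cursor 1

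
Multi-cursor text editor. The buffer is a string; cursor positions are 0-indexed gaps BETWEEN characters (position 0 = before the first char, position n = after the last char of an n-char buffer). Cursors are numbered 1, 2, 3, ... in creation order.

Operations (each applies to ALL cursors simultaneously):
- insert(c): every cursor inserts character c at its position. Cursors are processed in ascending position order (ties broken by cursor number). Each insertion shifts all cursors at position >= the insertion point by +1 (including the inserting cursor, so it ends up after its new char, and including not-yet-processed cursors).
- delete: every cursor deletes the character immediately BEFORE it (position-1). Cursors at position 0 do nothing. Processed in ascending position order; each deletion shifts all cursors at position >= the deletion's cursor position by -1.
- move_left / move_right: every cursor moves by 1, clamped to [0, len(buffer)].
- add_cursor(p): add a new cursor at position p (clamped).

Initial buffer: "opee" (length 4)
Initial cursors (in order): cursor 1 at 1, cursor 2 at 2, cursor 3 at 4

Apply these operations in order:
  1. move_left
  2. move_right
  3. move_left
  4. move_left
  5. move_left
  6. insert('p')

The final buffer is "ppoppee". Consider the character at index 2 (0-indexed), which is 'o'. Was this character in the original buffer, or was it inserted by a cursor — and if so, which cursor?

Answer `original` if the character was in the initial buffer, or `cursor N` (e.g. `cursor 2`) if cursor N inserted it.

Answer: original

Derivation:
After op 1 (move_left): buffer="opee" (len 4), cursors c1@0 c2@1 c3@3, authorship ....
After op 2 (move_right): buffer="opee" (len 4), cursors c1@1 c2@2 c3@4, authorship ....
After op 3 (move_left): buffer="opee" (len 4), cursors c1@0 c2@1 c3@3, authorship ....
After op 4 (move_left): buffer="opee" (len 4), cursors c1@0 c2@0 c3@2, authorship ....
After op 5 (move_left): buffer="opee" (len 4), cursors c1@0 c2@0 c3@1, authorship ....
After op 6 (insert('p')): buffer="ppoppee" (len 7), cursors c1@2 c2@2 c3@4, authorship 12.3...
Authorship (.=original, N=cursor N): 1 2 . 3 . . .
Index 2: author = original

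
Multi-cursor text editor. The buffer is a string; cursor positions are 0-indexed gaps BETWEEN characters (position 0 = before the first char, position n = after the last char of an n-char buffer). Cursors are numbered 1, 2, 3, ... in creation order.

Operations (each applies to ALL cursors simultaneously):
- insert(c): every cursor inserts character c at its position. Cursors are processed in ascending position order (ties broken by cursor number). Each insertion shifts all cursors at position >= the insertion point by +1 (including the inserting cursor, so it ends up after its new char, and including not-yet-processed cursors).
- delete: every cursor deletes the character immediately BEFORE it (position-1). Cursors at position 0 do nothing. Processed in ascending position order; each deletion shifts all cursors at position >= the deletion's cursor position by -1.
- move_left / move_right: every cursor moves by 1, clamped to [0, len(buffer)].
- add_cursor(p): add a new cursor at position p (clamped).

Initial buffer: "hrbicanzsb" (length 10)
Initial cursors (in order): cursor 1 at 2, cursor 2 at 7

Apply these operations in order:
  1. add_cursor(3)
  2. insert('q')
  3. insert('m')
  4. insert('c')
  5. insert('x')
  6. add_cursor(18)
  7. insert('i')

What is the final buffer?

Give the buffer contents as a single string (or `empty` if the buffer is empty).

After op 1 (add_cursor(3)): buffer="hrbicanzsb" (len 10), cursors c1@2 c3@3 c2@7, authorship ..........
After op 2 (insert('q')): buffer="hrqbqicanqzsb" (len 13), cursors c1@3 c3@5 c2@10, authorship ..1.3....2...
After op 3 (insert('m')): buffer="hrqmbqmicanqmzsb" (len 16), cursors c1@4 c3@7 c2@13, authorship ..11.33....22...
After op 4 (insert('c')): buffer="hrqmcbqmcicanqmczsb" (len 19), cursors c1@5 c3@9 c2@16, authorship ..111.333....222...
After op 5 (insert('x')): buffer="hrqmcxbqmcxicanqmcxzsb" (len 22), cursors c1@6 c3@11 c2@19, authorship ..1111.3333....2222...
After op 6 (add_cursor(18)): buffer="hrqmcxbqmcxicanqmcxzsb" (len 22), cursors c1@6 c3@11 c4@18 c2@19, authorship ..1111.3333....2222...
After op 7 (insert('i')): buffer="hrqmcxibqmcxiicanqmcixizsb" (len 26), cursors c1@7 c3@13 c4@21 c2@23, authorship ..11111.33333....222422...

Answer: hrqmcxibqmcxiicanqmcixizsb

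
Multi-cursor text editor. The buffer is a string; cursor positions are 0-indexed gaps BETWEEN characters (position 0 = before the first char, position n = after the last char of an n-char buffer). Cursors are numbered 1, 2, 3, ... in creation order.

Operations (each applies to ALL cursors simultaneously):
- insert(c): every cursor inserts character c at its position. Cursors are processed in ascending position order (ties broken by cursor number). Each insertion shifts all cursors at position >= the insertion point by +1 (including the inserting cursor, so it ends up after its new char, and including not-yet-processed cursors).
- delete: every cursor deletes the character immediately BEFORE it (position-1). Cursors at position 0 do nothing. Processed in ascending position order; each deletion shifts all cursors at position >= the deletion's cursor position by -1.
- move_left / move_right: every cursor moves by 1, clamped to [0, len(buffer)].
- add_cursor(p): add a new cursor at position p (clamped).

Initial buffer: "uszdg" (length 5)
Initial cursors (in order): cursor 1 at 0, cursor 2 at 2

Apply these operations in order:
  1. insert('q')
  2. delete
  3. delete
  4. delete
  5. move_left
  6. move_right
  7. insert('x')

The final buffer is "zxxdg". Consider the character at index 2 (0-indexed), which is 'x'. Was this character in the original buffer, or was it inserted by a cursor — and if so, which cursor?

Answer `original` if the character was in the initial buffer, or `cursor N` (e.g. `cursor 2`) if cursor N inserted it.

After op 1 (insert('q')): buffer="qusqzdg" (len 7), cursors c1@1 c2@4, authorship 1..2...
After op 2 (delete): buffer="uszdg" (len 5), cursors c1@0 c2@2, authorship .....
After op 3 (delete): buffer="uzdg" (len 4), cursors c1@0 c2@1, authorship ....
After op 4 (delete): buffer="zdg" (len 3), cursors c1@0 c2@0, authorship ...
After op 5 (move_left): buffer="zdg" (len 3), cursors c1@0 c2@0, authorship ...
After op 6 (move_right): buffer="zdg" (len 3), cursors c1@1 c2@1, authorship ...
After op 7 (insert('x')): buffer="zxxdg" (len 5), cursors c1@3 c2@3, authorship .12..
Authorship (.=original, N=cursor N): . 1 2 . .
Index 2: author = 2

Answer: cursor 2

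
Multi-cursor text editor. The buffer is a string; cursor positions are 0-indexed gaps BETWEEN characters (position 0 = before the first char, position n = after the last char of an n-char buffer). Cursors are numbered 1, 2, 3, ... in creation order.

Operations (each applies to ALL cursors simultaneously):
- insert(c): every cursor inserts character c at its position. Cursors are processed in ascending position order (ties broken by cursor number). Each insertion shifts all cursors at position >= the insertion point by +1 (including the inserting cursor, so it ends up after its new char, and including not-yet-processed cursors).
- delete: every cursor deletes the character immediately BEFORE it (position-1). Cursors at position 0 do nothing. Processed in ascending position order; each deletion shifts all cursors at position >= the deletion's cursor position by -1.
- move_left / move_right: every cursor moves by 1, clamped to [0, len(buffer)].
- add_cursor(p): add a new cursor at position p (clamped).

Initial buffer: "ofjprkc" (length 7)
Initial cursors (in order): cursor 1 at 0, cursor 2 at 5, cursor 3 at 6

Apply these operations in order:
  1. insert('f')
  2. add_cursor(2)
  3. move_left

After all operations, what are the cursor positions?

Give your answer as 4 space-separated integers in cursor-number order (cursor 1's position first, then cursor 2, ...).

Answer: 0 6 8 1

Derivation:
After op 1 (insert('f')): buffer="fofjprfkfc" (len 10), cursors c1@1 c2@7 c3@9, authorship 1.....2.3.
After op 2 (add_cursor(2)): buffer="fofjprfkfc" (len 10), cursors c1@1 c4@2 c2@7 c3@9, authorship 1.....2.3.
After op 3 (move_left): buffer="fofjprfkfc" (len 10), cursors c1@0 c4@1 c2@6 c3@8, authorship 1.....2.3.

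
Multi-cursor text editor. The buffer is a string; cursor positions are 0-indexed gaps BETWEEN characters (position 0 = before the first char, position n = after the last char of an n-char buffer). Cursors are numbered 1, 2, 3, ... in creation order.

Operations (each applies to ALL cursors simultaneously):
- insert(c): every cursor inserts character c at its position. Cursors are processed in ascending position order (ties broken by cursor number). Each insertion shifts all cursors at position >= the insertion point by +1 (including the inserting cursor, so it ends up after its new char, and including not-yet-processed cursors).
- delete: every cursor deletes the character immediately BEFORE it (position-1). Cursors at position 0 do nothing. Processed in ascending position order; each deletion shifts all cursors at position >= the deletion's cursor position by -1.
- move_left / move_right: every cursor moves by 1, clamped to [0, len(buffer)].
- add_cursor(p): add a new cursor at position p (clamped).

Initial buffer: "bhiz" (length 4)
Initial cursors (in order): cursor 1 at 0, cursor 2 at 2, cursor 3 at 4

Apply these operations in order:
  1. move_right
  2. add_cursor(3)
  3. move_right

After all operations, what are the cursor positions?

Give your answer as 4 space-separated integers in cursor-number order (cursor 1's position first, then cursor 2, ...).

After op 1 (move_right): buffer="bhiz" (len 4), cursors c1@1 c2@3 c3@4, authorship ....
After op 2 (add_cursor(3)): buffer="bhiz" (len 4), cursors c1@1 c2@3 c4@3 c3@4, authorship ....
After op 3 (move_right): buffer="bhiz" (len 4), cursors c1@2 c2@4 c3@4 c4@4, authorship ....

Answer: 2 4 4 4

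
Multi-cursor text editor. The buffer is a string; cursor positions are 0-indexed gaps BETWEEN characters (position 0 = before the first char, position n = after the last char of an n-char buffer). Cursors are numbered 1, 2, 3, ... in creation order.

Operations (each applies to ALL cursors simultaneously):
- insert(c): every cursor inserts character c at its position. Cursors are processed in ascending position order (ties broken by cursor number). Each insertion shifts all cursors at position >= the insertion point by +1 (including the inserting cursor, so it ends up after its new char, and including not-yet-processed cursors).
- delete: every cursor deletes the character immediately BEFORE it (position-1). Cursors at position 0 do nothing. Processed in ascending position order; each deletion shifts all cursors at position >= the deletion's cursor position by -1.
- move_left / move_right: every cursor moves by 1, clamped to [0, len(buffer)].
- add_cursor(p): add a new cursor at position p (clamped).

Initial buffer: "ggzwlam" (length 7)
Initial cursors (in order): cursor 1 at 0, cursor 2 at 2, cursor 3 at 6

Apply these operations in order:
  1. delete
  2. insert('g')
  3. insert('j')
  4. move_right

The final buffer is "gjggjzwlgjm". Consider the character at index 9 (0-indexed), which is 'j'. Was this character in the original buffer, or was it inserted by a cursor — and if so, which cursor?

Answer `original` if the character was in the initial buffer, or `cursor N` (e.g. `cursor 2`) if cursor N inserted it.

Answer: cursor 3

Derivation:
After op 1 (delete): buffer="gzwlm" (len 5), cursors c1@0 c2@1 c3@4, authorship .....
After op 2 (insert('g')): buffer="gggzwlgm" (len 8), cursors c1@1 c2@3 c3@7, authorship 1.2...3.
After op 3 (insert('j')): buffer="gjggjzwlgjm" (len 11), cursors c1@2 c2@5 c3@10, authorship 11.22...33.
After op 4 (move_right): buffer="gjggjzwlgjm" (len 11), cursors c1@3 c2@6 c3@11, authorship 11.22...33.
Authorship (.=original, N=cursor N): 1 1 . 2 2 . . . 3 3 .
Index 9: author = 3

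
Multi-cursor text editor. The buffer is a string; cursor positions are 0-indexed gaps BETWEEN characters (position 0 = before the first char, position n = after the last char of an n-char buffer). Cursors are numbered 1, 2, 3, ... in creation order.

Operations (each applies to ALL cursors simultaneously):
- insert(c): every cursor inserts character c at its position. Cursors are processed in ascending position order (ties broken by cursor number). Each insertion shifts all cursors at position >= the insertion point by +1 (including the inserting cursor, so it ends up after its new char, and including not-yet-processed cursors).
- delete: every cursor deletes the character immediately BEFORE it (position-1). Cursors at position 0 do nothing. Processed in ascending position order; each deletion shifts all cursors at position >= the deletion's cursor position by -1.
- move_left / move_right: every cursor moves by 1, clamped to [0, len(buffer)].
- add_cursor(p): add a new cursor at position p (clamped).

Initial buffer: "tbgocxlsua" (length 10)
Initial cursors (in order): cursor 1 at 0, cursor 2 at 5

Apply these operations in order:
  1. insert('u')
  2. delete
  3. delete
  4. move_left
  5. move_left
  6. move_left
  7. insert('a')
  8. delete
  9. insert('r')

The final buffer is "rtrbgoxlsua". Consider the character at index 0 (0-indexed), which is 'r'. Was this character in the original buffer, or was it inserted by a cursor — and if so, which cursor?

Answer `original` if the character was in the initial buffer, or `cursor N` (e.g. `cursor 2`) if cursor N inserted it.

Answer: cursor 1

Derivation:
After op 1 (insert('u')): buffer="utbgocuxlsua" (len 12), cursors c1@1 c2@7, authorship 1.....2.....
After op 2 (delete): buffer="tbgocxlsua" (len 10), cursors c1@0 c2@5, authorship ..........
After op 3 (delete): buffer="tbgoxlsua" (len 9), cursors c1@0 c2@4, authorship .........
After op 4 (move_left): buffer="tbgoxlsua" (len 9), cursors c1@0 c2@3, authorship .........
After op 5 (move_left): buffer="tbgoxlsua" (len 9), cursors c1@0 c2@2, authorship .........
After op 6 (move_left): buffer="tbgoxlsua" (len 9), cursors c1@0 c2@1, authorship .........
After op 7 (insert('a')): buffer="atabgoxlsua" (len 11), cursors c1@1 c2@3, authorship 1.2........
After op 8 (delete): buffer="tbgoxlsua" (len 9), cursors c1@0 c2@1, authorship .........
After op 9 (insert('r')): buffer="rtrbgoxlsua" (len 11), cursors c1@1 c2@3, authorship 1.2........
Authorship (.=original, N=cursor N): 1 . 2 . . . . . . . .
Index 0: author = 1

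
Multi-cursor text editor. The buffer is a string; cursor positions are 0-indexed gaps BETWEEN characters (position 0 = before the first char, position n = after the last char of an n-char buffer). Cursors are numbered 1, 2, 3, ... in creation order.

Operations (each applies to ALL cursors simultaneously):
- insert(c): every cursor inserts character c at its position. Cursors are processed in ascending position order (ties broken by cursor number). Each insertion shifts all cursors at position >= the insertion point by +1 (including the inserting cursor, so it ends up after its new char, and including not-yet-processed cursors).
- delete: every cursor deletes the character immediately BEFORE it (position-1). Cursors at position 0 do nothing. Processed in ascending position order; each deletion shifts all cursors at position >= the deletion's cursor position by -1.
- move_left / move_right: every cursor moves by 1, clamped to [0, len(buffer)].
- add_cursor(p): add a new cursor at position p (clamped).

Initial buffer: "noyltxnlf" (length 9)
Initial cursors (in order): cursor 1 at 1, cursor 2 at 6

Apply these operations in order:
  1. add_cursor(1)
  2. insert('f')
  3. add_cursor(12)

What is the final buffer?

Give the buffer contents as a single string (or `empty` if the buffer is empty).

Answer: nffoyltxfnlf

Derivation:
After op 1 (add_cursor(1)): buffer="noyltxnlf" (len 9), cursors c1@1 c3@1 c2@6, authorship .........
After op 2 (insert('f')): buffer="nffoyltxfnlf" (len 12), cursors c1@3 c3@3 c2@9, authorship .13.....2...
After op 3 (add_cursor(12)): buffer="nffoyltxfnlf" (len 12), cursors c1@3 c3@3 c2@9 c4@12, authorship .13.....2...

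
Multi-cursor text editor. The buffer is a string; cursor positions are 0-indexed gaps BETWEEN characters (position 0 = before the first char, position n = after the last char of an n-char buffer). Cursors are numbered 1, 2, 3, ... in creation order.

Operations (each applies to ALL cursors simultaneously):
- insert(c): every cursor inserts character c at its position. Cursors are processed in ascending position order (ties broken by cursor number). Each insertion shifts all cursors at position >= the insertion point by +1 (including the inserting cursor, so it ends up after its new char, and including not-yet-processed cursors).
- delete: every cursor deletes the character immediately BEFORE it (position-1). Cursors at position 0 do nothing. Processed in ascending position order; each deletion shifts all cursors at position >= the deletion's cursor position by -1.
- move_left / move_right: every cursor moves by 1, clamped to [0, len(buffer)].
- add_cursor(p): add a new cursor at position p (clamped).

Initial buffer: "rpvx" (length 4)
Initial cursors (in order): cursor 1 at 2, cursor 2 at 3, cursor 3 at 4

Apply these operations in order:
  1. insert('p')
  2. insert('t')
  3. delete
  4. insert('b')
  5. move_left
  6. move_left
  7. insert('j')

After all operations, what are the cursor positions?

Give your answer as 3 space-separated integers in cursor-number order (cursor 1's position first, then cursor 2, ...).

Answer: 3 7 11

Derivation:
After op 1 (insert('p')): buffer="rppvpxp" (len 7), cursors c1@3 c2@5 c3@7, authorship ..1.2.3
After op 2 (insert('t')): buffer="rpptvptxpt" (len 10), cursors c1@4 c2@7 c3@10, authorship ..11.22.33
After op 3 (delete): buffer="rppvpxp" (len 7), cursors c1@3 c2@5 c3@7, authorship ..1.2.3
After op 4 (insert('b')): buffer="rppbvpbxpb" (len 10), cursors c1@4 c2@7 c3@10, authorship ..11.22.33
After op 5 (move_left): buffer="rppbvpbxpb" (len 10), cursors c1@3 c2@6 c3@9, authorship ..11.22.33
After op 6 (move_left): buffer="rppbvpbxpb" (len 10), cursors c1@2 c2@5 c3@8, authorship ..11.22.33
After op 7 (insert('j')): buffer="rpjpbvjpbxjpb" (len 13), cursors c1@3 c2@7 c3@11, authorship ..111.222.333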